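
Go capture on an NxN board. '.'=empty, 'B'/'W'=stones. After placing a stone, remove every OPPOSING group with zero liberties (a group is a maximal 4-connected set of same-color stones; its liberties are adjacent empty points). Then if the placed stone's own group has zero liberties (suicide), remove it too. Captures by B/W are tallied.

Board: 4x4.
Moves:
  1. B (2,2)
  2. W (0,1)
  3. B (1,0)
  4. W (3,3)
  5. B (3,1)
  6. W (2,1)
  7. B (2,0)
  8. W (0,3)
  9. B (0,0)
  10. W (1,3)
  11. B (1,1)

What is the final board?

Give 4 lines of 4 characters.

Move 1: B@(2,2) -> caps B=0 W=0
Move 2: W@(0,1) -> caps B=0 W=0
Move 3: B@(1,0) -> caps B=0 W=0
Move 4: W@(3,3) -> caps B=0 W=0
Move 5: B@(3,1) -> caps B=0 W=0
Move 6: W@(2,1) -> caps B=0 W=0
Move 7: B@(2,0) -> caps B=0 W=0
Move 8: W@(0,3) -> caps B=0 W=0
Move 9: B@(0,0) -> caps B=0 W=0
Move 10: W@(1,3) -> caps B=0 W=0
Move 11: B@(1,1) -> caps B=1 W=0

Answer: BW.W
BB.W
B.B.
.B.W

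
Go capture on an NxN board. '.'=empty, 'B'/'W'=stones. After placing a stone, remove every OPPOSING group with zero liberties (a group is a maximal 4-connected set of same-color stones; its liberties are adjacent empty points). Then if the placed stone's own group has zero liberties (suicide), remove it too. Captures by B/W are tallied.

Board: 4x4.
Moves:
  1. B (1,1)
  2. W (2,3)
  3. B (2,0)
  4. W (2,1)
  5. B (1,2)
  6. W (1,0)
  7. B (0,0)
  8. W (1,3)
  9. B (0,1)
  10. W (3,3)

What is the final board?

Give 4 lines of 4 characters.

Move 1: B@(1,1) -> caps B=0 W=0
Move 2: W@(2,3) -> caps B=0 W=0
Move 3: B@(2,0) -> caps B=0 W=0
Move 4: W@(2,1) -> caps B=0 W=0
Move 5: B@(1,2) -> caps B=0 W=0
Move 6: W@(1,0) -> caps B=0 W=0
Move 7: B@(0,0) -> caps B=1 W=0
Move 8: W@(1,3) -> caps B=1 W=0
Move 9: B@(0,1) -> caps B=1 W=0
Move 10: W@(3,3) -> caps B=1 W=0

Answer: BB..
.BBW
BW.W
...W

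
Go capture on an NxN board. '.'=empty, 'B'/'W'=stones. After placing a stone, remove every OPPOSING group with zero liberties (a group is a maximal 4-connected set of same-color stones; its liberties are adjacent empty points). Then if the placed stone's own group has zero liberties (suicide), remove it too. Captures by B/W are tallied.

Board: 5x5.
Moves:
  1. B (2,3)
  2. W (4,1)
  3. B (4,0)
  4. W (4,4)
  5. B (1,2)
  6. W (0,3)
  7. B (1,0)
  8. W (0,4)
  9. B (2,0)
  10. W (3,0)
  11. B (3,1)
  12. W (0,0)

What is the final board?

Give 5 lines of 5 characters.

Move 1: B@(2,3) -> caps B=0 W=0
Move 2: W@(4,1) -> caps B=0 W=0
Move 3: B@(4,0) -> caps B=0 W=0
Move 4: W@(4,4) -> caps B=0 W=0
Move 5: B@(1,2) -> caps B=0 W=0
Move 6: W@(0,3) -> caps B=0 W=0
Move 7: B@(1,0) -> caps B=0 W=0
Move 8: W@(0,4) -> caps B=0 W=0
Move 9: B@(2,0) -> caps B=0 W=0
Move 10: W@(3,0) -> caps B=0 W=1
Move 11: B@(3,1) -> caps B=0 W=1
Move 12: W@(0,0) -> caps B=0 W=1

Answer: W..WW
B.B..
B..B.
WB...
.W..W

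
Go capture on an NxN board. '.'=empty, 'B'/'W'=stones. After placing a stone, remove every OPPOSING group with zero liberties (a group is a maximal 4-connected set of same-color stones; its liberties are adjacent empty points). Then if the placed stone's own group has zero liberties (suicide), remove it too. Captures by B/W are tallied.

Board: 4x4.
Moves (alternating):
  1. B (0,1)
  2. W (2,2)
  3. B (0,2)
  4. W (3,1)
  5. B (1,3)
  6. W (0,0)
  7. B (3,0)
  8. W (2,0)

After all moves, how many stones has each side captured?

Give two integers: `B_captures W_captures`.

Move 1: B@(0,1) -> caps B=0 W=0
Move 2: W@(2,2) -> caps B=0 W=0
Move 3: B@(0,2) -> caps B=0 W=0
Move 4: W@(3,1) -> caps B=0 W=0
Move 5: B@(1,3) -> caps B=0 W=0
Move 6: W@(0,0) -> caps B=0 W=0
Move 7: B@(3,0) -> caps B=0 W=0
Move 8: W@(2,0) -> caps B=0 W=1

Answer: 0 1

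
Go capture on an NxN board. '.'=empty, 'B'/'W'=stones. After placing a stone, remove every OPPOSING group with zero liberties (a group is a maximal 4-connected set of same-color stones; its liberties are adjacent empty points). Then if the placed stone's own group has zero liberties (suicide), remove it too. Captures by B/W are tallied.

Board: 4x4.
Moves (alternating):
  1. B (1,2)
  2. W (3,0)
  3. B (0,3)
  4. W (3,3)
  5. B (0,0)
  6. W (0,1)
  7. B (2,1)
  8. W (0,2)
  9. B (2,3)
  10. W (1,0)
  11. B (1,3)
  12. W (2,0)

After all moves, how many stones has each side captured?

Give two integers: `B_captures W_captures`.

Move 1: B@(1,2) -> caps B=0 W=0
Move 2: W@(3,0) -> caps B=0 W=0
Move 3: B@(0,3) -> caps B=0 W=0
Move 4: W@(3,3) -> caps B=0 W=0
Move 5: B@(0,0) -> caps B=0 W=0
Move 6: W@(0,1) -> caps B=0 W=0
Move 7: B@(2,1) -> caps B=0 W=0
Move 8: W@(0,2) -> caps B=0 W=0
Move 9: B@(2,3) -> caps B=0 W=0
Move 10: W@(1,0) -> caps B=0 W=1
Move 11: B@(1,3) -> caps B=0 W=1
Move 12: W@(2,0) -> caps B=0 W=1

Answer: 0 1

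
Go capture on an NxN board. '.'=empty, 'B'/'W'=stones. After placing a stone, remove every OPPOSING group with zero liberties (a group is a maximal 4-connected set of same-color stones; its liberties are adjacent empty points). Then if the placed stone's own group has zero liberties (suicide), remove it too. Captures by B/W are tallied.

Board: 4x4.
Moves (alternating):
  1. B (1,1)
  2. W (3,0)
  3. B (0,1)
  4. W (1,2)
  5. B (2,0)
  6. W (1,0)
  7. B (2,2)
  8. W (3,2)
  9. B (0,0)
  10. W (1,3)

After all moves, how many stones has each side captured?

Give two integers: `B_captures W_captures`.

Answer: 1 0

Derivation:
Move 1: B@(1,1) -> caps B=0 W=0
Move 2: W@(3,0) -> caps B=0 W=0
Move 3: B@(0,1) -> caps B=0 W=0
Move 4: W@(1,2) -> caps B=0 W=0
Move 5: B@(2,0) -> caps B=0 W=0
Move 6: W@(1,0) -> caps B=0 W=0
Move 7: B@(2,2) -> caps B=0 W=0
Move 8: W@(3,2) -> caps B=0 W=0
Move 9: B@(0,0) -> caps B=1 W=0
Move 10: W@(1,3) -> caps B=1 W=0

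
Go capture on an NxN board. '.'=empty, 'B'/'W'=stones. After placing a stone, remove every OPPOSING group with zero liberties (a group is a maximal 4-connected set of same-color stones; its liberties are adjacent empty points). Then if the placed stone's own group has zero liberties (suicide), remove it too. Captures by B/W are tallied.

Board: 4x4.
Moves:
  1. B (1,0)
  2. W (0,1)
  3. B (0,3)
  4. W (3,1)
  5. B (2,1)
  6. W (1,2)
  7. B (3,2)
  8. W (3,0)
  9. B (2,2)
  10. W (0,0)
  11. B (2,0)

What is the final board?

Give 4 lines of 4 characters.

Answer: WW.B
B.W.
BBB.
..B.

Derivation:
Move 1: B@(1,0) -> caps B=0 W=0
Move 2: W@(0,1) -> caps B=0 W=0
Move 3: B@(0,3) -> caps B=0 W=0
Move 4: W@(3,1) -> caps B=0 W=0
Move 5: B@(2,1) -> caps B=0 W=0
Move 6: W@(1,2) -> caps B=0 W=0
Move 7: B@(3,2) -> caps B=0 W=0
Move 8: W@(3,0) -> caps B=0 W=0
Move 9: B@(2,2) -> caps B=0 W=0
Move 10: W@(0,0) -> caps B=0 W=0
Move 11: B@(2,0) -> caps B=2 W=0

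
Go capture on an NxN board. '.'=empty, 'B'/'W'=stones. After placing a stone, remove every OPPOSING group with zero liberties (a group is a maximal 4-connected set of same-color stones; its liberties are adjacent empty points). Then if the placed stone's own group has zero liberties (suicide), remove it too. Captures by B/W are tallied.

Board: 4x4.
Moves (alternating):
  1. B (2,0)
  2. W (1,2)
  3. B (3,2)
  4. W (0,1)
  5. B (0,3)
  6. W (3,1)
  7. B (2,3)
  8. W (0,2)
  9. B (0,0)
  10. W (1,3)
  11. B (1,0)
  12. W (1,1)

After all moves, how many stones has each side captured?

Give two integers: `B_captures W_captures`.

Answer: 0 1

Derivation:
Move 1: B@(2,0) -> caps B=0 W=0
Move 2: W@(1,2) -> caps B=0 W=0
Move 3: B@(3,2) -> caps B=0 W=0
Move 4: W@(0,1) -> caps B=0 W=0
Move 5: B@(0,3) -> caps B=0 W=0
Move 6: W@(3,1) -> caps B=0 W=0
Move 7: B@(2,3) -> caps B=0 W=0
Move 8: W@(0,2) -> caps B=0 W=0
Move 9: B@(0,0) -> caps B=0 W=0
Move 10: W@(1,3) -> caps B=0 W=1
Move 11: B@(1,0) -> caps B=0 W=1
Move 12: W@(1,1) -> caps B=0 W=1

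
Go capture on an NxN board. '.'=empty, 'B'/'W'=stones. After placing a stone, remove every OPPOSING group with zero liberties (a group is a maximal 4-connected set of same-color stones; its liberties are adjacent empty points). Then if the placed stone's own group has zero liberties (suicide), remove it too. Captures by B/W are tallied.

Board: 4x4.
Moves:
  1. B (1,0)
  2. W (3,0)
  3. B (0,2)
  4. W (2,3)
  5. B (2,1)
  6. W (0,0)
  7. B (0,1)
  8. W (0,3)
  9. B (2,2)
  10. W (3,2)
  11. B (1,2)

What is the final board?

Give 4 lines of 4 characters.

Answer: .BBW
B.B.
.BBW
W.W.

Derivation:
Move 1: B@(1,0) -> caps B=0 W=0
Move 2: W@(3,0) -> caps B=0 W=0
Move 3: B@(0,2) -> caps B=0 W=0
Move 4: W@(2,3) -> caps B=0 W=0
Move 5: B@(2,1) -> caps B=0 W=0
Move 6: W@(0,0) -> caps B=0 W=0
Move 7: B@(0,1) -> caps B=1 W=0
Move 8: W@(0,3) -> caps B=1 W=0
Move 9: B@(2,2) -> caps B=1 W=0
Move 10: W@(3,2) -> caps B=1 W=0
Move 11: B@(1,2) -> caps B=1 W=0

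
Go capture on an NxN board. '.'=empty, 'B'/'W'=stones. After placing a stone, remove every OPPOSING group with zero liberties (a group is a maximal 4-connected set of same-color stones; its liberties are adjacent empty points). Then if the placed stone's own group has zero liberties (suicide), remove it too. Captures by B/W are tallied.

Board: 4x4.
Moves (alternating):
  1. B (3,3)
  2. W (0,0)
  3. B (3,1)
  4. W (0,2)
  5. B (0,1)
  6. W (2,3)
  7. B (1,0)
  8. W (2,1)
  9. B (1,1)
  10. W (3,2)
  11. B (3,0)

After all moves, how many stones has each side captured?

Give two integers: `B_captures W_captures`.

Move 1: B@(3,3) -> caps B=0 W=0
Move 2: W@(0,0) -> caps B=0 W=0
Move 3: B@(3,1) -> caps B=0 W=0
Move 4: W@(0,2) -> caps B=0 W=0
Move 5: B@(0,1) -> caps B=0 W=0
Move 6: W@(2,3) -> caps B=0 W=0
Move 7: B@(1,0) -> caps B=1 W=0
Move 8: W@(2,1) -> caps B=1 W=0
Move 9: B@(1,1) -> caps B=1 W=0
Move 10: W@(3,2) -> caps B=1 W=1
Move 11: B@(3,0) -> caps B=1 W=1

Answer: 1 1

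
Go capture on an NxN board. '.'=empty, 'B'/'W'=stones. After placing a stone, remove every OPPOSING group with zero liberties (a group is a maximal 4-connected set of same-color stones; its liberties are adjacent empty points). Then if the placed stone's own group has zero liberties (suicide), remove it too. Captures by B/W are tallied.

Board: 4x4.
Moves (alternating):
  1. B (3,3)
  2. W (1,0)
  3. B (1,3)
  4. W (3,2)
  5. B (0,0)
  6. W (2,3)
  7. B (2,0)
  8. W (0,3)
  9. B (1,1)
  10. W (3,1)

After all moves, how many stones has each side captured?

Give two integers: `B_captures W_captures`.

Answer: 1 1

Derivation:
Move 1: B@(3,3) -> caps B=0 W=0
Move 2: W@(1,0) -> caps B=0 W=0
Move 3: B@(1,3) -> caps B=0 W=0
Move 4: W@(3,2) -> caps B=0 W=0
Move 5: B@(0,0) -> caps B=0 W=0
Move 6: W@(2,3) -> caps B=0 W=1
Move 7: B@(2,0) -> caps B=0 W=1
Move 8: W@(0,3) -> caps B=0 W=1
Move 9: B@(1,1) -> caps B=1 W=1
Move 10: W@(3,1) -> caps B=1 W=1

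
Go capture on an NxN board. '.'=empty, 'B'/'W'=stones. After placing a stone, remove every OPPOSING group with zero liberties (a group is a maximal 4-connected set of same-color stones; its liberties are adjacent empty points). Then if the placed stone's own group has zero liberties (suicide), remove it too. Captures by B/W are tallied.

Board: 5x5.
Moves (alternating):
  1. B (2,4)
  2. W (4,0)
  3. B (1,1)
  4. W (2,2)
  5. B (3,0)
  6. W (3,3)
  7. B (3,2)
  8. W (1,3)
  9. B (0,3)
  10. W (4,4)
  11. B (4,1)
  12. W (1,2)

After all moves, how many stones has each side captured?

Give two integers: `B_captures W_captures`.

Answer: 1 0

Derivation:
Move 1: B@(2,4) -> caps B=0 W=0
Move 2: W@(4,0) -> caps B=0 W=0
Move 3: B@(1,1) -> caps B=0 W=0
Move 4: W@(2,2) -> caps B=0 W=0
Move 5: B@(3,0) -> caps B=0 W=0
Move 6: W@(3,3) -> caps B=0 W=0
Move 7: B@(3,2) -> caps B=0 W=0
Move 8: W@(1,3) -> caps B=0 W=0
Move 9: B@(0,3) -> caps B=0 W=0
Move 10: W@(4,4) -> caps B=0 W=0
Move 11: B@(4,1) -> caps B=1 W=0
Move 12: W@(1,2) -> caps B=1 W=0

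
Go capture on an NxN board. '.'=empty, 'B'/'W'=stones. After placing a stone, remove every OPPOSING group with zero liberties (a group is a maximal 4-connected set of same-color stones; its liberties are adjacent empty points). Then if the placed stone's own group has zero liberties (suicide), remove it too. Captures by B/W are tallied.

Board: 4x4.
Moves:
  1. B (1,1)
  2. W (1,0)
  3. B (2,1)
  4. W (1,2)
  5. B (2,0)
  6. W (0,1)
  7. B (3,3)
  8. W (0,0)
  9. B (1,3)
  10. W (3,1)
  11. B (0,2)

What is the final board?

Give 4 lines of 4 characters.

Answer: ..B.
.BWB
BB..
.W.B

Derivation:
Move 1: B@(1,1) -> caps B=0 W=0
Move 2: W@(1,0) -> caps B=0 W=0
Move 3: B@(2,1) -> caps B=0 W=0
Move 4: W@(1,2) -> caps B=0 W=0
Move 5: B@(2,0) -> caps B=0 W=0
Move 6: W@(0,1) -> caps B=0 W=0
Move 7: B@(3,3) -> caps B=0 W=0
Move 8: W@(0,0) -> caps B=0 W=0
Move 9: B@(1,3) -> caps B=0 W=0
Move 10: W@(3,1) -> caps B=0 W=0
Move 11: B@(0,2) -> caps B=3 W=0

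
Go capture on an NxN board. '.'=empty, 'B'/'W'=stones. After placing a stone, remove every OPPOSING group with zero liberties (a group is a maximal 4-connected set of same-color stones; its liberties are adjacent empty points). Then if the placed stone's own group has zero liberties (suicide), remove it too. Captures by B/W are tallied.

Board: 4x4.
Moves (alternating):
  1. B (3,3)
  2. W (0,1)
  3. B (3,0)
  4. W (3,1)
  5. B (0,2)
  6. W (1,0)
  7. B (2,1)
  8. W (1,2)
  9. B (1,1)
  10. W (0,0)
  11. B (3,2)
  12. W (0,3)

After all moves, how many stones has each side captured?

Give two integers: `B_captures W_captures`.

Answer: 1 1

Derivation:
Move 1: B@(3,3) -> caps B=0 W=0
Move 2: W@(0,1) -> caps B=0 W=0
Move 3: B@(3,0) -> caps B=0 W=0
Move 4: W@(3,1) -> caps B=0 W=0
Move 5: B@(0,2) -> caps B=0 W=0
Move 6: W@(1,0) -> caps B=0 W=0
Move 7: B@(2,1) -> caps B=0 W=0
Move 8: W@(1,2) -> caps B=0 W=0
Move 9: B@(1,1) -> caps B=0 W=0
Move 10: W@(0,0) -> caps B=0 W=0
Move 11: B@(3,2) -> caps B=1 W=0
Move 12: W@(0,3) -> caps B=1 W=1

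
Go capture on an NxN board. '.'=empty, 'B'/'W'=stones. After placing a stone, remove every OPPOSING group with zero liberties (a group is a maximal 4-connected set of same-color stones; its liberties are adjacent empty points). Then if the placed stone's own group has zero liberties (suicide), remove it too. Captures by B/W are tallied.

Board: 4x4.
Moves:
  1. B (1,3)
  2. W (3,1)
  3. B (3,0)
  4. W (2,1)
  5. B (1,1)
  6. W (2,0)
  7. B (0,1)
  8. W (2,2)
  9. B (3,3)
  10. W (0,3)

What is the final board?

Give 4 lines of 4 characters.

Answer: .B.W
.B.B
WWW.
.W.B

Derivation:
Move 1: B@(1,3) -> caps B=0 W=0
Move 2: W@(3,1) -> caps B=0 W=0
Move 3: B@(3,0) -> caps B=0 W=0
Move 4: W@(2,1) -> caps B=0 W=0
Move 5: B@(1,1) -> caps B=0 W=0
Move 6: W@(2,0) -> caps B=0 W=1
Move 7: B@(0,1) -> caps B=0 W=1
Move 8: W@(2,2) -> caps B=0 W=1
Move 9: B@(3,3) -> caps B=0 W=1
Move 10: W@(0,3) -> caps B=0 W=1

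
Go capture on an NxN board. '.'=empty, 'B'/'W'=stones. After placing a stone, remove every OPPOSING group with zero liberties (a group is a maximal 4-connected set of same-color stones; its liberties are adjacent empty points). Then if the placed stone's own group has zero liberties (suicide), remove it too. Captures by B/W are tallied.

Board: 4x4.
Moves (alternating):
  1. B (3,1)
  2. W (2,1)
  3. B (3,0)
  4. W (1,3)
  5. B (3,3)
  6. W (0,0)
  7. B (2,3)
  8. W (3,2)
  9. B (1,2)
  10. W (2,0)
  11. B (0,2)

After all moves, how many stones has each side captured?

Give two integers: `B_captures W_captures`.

Move 1: B@(3,1) -> caps B=0 W=0
Move 2: W@(2,1) -> caps B=0 W=0
Move 3: B@(3,0) -> caps B=0 W=0
Move 4: W@(1,3) -> caps B=0 W=0
Move 5: B@(3,3) -> caps B=0 W=0
Move 6: W@(0,0) -> caps B=0 W=0
Move 7: B@(2,3) -> caps B=0 W=0
Move 8: W@(3,2) -> caps B=0 W=0
Move 9: B@(1,2) -> caps B=0 W=0
Move 10: W@(2,0) -> caps B=0 W=2
Move 11: B@(0,2) -> caps B=0 W=2

Answer: 0 2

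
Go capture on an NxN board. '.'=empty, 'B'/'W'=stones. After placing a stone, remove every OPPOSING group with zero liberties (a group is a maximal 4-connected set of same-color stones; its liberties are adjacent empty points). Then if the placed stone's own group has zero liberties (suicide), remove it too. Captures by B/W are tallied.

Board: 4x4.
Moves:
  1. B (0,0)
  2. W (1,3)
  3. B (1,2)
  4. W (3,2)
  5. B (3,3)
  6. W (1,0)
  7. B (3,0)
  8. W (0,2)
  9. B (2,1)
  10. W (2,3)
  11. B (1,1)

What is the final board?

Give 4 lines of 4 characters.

Move 1: B@(0,0) -> caps B=0 W=0
Move 2: W@(1,3) -> caps B=0 W=0
Move 3: B@(1,2) -> caps B=0 W=0
Move 4: W@(3,2) -> caps B=0 W=0
Move 5: B@(3,3) -> caps B=0 W=0
Move 6: W@(1,0) -> caps B=0 W=0
Move 7: B@(3,0) -> caps B=0 W=0
Move 8: W@(0,2) -> caps B=0 W=0
Move 9: B@(2,1) -> caps B=0 W=0
Move 10: W@(2,3) -> caps B=0 W=1
Move 11: B@(1,1) -> caps B=0 W=1

Answer: B.W.
WBBW
.B.W
B.W.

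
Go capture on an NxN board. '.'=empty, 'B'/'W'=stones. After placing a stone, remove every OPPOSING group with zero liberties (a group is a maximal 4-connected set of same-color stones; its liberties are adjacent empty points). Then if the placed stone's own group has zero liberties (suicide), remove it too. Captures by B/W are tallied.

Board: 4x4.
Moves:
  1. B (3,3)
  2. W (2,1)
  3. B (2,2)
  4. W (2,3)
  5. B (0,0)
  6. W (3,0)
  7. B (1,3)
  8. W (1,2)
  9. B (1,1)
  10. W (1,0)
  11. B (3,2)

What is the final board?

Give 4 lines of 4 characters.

Move 1: B@(3,3) -> caps B=0 W=0
Move 2: W@(2,1) -> caps B=0 W=0
Move 3: B@(2,2) -> caps B=0 W=0
Move 4: W@(2,3) -> caps B=0 W=0
Move 5: B@(0,0) -> caps B=0 W=0
Move 6: W@(3,0) -> caps B=0 W=0
Move 7: B@(1,3) -> caps B=1 W=0
Move 8: W@(1,2) -> caps B=1 W=0
Move 9: B@(1,1) -> caps B=1 W=0
Move 10: W@(1,0) -> caps B=1 W=0
Move 11: B@(3,2) -> caps B=1 W=0

Answer: B...
WBWB
.WB.
W.BB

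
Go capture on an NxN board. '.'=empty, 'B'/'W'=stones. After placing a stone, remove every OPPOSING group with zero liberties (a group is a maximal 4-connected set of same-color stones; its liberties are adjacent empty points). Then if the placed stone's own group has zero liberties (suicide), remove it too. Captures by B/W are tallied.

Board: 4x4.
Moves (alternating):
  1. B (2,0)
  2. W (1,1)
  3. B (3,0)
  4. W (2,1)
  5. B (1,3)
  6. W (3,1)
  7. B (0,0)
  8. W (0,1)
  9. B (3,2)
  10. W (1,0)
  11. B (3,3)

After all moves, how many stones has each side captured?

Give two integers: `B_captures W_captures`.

Move 1: B@(2,0) -> caps B=0 W=0
Move 2: W@(1,1) -> caps B=0 W=0
Move 3: B@(3,0) -> caps B=0 W=0
Move 4: W@(2,1) -> caps B=0 W=0
Move 5: B@(1,3) -> caps B=0 W=0
Move 6: W@(3,1) -> caps B=0 W=0
Move 7: B@(0,0) -> caps B=0 W=0
Move 8: W@(0,1) -> caps B=0 W=0
Move 9: B@(3,2) -> caps B=0 W=0
Move 10: W@(1,0) -> caps B=0 W=3
Move 11: B@(3,3) -> caps B=0 W=3

Answer: 0 3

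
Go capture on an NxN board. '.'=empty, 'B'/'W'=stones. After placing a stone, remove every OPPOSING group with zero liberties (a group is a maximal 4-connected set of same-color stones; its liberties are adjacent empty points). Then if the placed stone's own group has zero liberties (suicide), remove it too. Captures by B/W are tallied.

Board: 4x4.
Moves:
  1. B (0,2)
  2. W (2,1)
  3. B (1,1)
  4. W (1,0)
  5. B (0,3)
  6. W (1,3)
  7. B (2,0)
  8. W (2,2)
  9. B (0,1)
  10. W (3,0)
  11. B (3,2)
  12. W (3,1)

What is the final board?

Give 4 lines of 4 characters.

Answer: .BBB
WB.W
.WW.
WWB.

Derivation:
Move 1: B@(0,2) -> caps B=0 W=0
Move 2: W@(2,1) -> caps B=0 W=0
Move 3: B@(1,1) -> caps B=0 W=0
Move 4: W@(1,0) -> caps B=0 W=0
Move 5: B@(0,3) -> caps B=0 W=0
Move 6: W@(1,3) -> caps B=0 W=0
Move 7: B@(2,0) -> caps B=0 W=0
Move 8: W@(2,2) -> caps B=0 W=0
Move 9: B@(0,1) -> caps B=0 W=0
Move 10: W@(3,0) -> caps B=0 W=1
Move 11: B@(3,2) -> caps B=0 W=1
Move 12: W@(3,1) -> caps B=0 W=1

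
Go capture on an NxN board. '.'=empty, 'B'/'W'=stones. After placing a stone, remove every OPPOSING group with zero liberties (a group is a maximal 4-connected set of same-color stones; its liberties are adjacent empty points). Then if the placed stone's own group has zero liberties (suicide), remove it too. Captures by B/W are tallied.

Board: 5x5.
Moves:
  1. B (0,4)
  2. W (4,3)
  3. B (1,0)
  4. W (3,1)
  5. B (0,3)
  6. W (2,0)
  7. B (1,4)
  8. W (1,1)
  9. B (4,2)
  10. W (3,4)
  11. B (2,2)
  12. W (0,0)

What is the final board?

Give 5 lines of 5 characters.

Move 1: B@(0,4) -> caps B=0 W=0
Move 2: W@(4,3) -> caps B=0 W=0
Move 3: B@(1,0) -> caps B=0 W=0
Move 4: W@(3,1) -> caps B=0 W=0
Move 5: B@(0,3) -> caps B=0 W=0
Move 6: W@(2,0) -> caps B=0 W=0
Move 7: B@(1,4) -> caps B=0 W=0
Move 8: W@(1,1) -> caps B=0 W=0
Move 9: B@(4,2) -> caps B=0 W=0
Move 10: W@(3,4) -> caps B=0 W=0
Move 11: B@(2,2) -> caps B=0 W=0
Move 12: W@(0,0) -> caps B=0 W=1

Answer: W..BB
.W..B
W.B..
.W..W
..BW.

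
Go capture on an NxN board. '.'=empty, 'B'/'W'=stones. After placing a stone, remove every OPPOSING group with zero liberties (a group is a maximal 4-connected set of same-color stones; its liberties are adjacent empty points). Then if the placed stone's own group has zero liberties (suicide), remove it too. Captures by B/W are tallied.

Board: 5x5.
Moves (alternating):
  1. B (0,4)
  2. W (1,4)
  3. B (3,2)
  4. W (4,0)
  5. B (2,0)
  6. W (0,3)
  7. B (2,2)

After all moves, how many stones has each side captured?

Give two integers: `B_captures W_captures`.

Move 1: B@(0,4) -> caps B=0 W=0
Move 2: W@(1,4) -> caps B=0 W=0
Move 3: B@(3,2) -> caps B=0 W=0
Move 4: W@(4,0) -> caps B=0 W=0
Move 5: B@(2,0) -> caps B=0 W=0
Move 6: W@(0,3) -> caps B=0 W=1
Move 7: B@(2,2) -> caps B=0 W=1

Answer: 0 1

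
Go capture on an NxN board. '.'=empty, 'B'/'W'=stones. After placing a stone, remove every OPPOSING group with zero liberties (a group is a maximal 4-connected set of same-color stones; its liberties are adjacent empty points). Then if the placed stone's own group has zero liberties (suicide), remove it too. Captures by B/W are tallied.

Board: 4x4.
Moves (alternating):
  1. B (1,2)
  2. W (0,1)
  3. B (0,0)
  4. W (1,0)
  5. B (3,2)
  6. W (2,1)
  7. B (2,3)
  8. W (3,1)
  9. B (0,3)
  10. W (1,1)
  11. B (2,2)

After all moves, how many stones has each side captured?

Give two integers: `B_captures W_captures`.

Move 1: B@(1,2) -> caps B=0 W=0
Move 2: W@(0,1) -> caps B=0 W=0
Move 3: B@(0,0) -> caps B=0 W=0
Move 4: W@(1,0) -> caps B=0 W=1
Move 5: B@(3,2) -> caps B=0 W=1
Move 6: W@(2,1) -> caps B=0 W=1
Move 7: B@(2,3) -> caps B=0 W=1
Move 8: W@(3,1) -> caps B=0 W=1
Move 9: B@(0,3) -> caps B=0 W=1
Move 10: W@(1,1) -> caps B=0 W=1
Move 11: B@(2,2) -> caps B=0 W=1

Answer: 0 1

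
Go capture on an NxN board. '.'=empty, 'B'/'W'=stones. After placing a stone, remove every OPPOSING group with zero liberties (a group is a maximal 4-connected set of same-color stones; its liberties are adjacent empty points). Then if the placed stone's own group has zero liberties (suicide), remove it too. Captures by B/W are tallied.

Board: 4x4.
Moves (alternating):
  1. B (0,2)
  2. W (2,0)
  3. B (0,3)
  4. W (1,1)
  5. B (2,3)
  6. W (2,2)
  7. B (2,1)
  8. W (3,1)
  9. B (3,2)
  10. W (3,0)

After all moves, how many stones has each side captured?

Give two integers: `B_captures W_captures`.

Move 1: B@(0,2) -> caps B=0 W=0
Move 2: W@(2,0) -> caps B=0 W=0
Move 3: B@(0,3) -> caps B=0 W=0
Move 4: W@(1,1) -> caps B=0 W=0
Move 5: B@(2,3) -> caps B=0 W=0
Move 6: W@(2,2) -> caps B=0 W=0
Move 7: B@(2,1) -> caps B=0 W=0
Move 8: W@(3,1) -> caps B=0 W=1
Move 9: B@(3,2) -> caps B=0 W=1
Move 10: W@(3,0) -> caps B=0 W=1

Answer: 0 1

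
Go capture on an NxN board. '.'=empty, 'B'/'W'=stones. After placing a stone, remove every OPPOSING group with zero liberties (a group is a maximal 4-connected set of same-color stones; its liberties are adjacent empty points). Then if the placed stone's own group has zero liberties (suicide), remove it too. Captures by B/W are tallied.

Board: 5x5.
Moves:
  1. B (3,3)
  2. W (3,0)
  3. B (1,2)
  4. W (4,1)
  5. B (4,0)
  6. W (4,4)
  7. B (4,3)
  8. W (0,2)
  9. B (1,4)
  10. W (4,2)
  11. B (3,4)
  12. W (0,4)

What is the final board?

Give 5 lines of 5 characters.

Move 1: B@(3,3) -> caps B=0 W=0
Move 2: W@(3,0) -> caps B=0 W=0
Move 3: B@(1,2) -> caps B=0 W=0
Move 4: W@(4,1) -> caps B=0 W=0
Move 5: B@(4,0) -> caps B=0 W=0
Move 6: W@(4,4) -> caps B=0 W=0
Move 7: B@(4,3) -> caps B=0 W=0
Move 8: W@(0,2) -> caps B=0 W=0
Move 9: B@(1,4) -> caps B=0 W=0
Move 10: W@(4,2) -> caps B=0 W=0
Move 11: B@(3,4) -> caps B=1 W=0
Move 12: W@(0,4) -> caps B=1 W=0

Answer: ..W.W
..B.B
.....
W..BB
.WWB.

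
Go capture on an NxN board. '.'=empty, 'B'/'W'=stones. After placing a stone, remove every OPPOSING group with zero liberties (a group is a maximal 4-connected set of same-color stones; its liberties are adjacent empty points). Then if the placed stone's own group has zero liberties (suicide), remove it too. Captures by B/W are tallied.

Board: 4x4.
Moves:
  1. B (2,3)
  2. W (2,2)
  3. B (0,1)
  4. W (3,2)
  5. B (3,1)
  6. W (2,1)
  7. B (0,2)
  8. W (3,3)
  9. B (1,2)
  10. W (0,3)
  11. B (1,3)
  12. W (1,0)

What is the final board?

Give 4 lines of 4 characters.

Answer: .BB.
W.BB
.WWB
.BWW

Derivation:
Move 1: B@(2,3) -> caps B=0 W=0
Move 2: W@(2,2) -> caps B=0 W=0
Move 3: B@(0,1) -> caps B=0 W=0
Move 4: W@(3,2) -> caps B=0 W=0
Move 5: B@(3,1) -> caps B=0 W=0
Move 6: W@(2,1) -> caps B=0 W=0
Move 7: B@(0,2) -> caps B=0 W=0
Move 8: W@(3,3) -> caps B=0 W=0
Move 9: B@(1,2) -> caps B=0 W=0
Move 10: W@(0,3) -> caps B=0 W=0
Move 11: B@(1,3) -> caps B=1 W=0
Move 12: W@(1,0) -> caps B=1 W=0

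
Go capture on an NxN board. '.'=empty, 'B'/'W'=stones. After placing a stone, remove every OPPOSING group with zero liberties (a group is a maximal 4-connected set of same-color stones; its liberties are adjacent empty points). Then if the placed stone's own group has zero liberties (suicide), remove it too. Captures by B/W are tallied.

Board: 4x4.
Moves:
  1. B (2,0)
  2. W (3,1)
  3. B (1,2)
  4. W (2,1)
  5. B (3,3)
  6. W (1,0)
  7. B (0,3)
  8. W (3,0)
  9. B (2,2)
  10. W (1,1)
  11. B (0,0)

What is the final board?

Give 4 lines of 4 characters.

Move 1: B@(2,0) -> caps B=0 W=0
Move 2: W@(3,1) -> caps B=0 W=0
Move 3: B@(1,2) -> caps B=0 W=0
Move 4: W@(2,1) -> caps B=0 W=0
Move 5: B@(3,3) -> caps B=0 W=0
Move 6: W@(1,0) -> caps B=0 W=0
Move 7: B@(0,3) -> caps B=0 W=0
Move 8: W@(3,0) -> caps B=0 W=1
Move 9: B@(2,2) -> caps B=0 W=1
Move 10: W@(1,1) -> caps B=0 W=1
Move 11: B@(0,0) -> caps B=0 W=1

Answer: B..B
WWB.
.WB.
WW.B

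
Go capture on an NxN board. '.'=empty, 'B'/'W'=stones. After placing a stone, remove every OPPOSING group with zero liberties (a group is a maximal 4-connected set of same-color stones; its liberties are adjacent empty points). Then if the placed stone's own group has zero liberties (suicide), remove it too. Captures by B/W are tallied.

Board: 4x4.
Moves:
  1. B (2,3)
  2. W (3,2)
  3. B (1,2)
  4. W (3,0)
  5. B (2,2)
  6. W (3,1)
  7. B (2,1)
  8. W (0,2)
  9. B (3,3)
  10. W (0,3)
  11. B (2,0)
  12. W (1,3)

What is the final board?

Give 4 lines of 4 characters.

Answer: ..WW
..BW
BBBB
...B

Derivation:
Move 1: B@(2,3) -> caps B=0 W=0
Move 2: W@(3,2) -> caps B=0 W=0
Move 3: B@(1,2) -> caps B=0 W=0
Move 4: W@(3,0) -> caps B=0 W=0
Move 5: B@(2,2) -> caps B=0 W=0
Move 6: W@(3,1) -> caps B=0 W=0
Move 7: B@(2,1) -> caps B=0 W=0
Move 8: W@(0,2) -> caps B=0 W=0
Move 9: B@(3,3) -> caps B=0 W=0
Move 10: W@(0,3) -> caps B=0 W=0
Move 11: B@(2,0) -> caps B=3 W=0
Move 12: W@(1,3) -> caps B=3 W=0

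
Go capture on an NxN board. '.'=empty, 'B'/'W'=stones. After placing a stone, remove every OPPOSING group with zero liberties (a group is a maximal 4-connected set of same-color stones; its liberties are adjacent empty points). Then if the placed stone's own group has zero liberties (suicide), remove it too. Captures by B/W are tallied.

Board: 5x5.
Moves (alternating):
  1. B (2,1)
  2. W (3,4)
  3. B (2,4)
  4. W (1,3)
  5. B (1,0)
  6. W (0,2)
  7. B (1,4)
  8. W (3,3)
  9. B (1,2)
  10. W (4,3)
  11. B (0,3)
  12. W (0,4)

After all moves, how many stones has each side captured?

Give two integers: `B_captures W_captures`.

Move 1: B@(2,1) -> caps B=0 W=0
Move 2: W@(3,4) -> caps B=0 W=0
Move 3: B@(2,4) -> caps B=0 W=0
Move 4: W@(1,3) -> caps B=0 W=0
Move 5: B@(1,0) -> caps B=0 W=0
Move 6: W@(0,2) -> caps B=0 W=0
Move 7: B@(1,4) -> caps B=0 W=0
Move 8: W@(3,3) -> caps B=0 W=0
Move 9: B@(1,2) -> caps B=0 W=0
Move 10: W@(4,3) -> caps B=0 W=0
Move 11: B@(0,3) -> caps B=0 W=0
Move 12: W@(0,4) -> caps B=0 W=1

Answer: 0 1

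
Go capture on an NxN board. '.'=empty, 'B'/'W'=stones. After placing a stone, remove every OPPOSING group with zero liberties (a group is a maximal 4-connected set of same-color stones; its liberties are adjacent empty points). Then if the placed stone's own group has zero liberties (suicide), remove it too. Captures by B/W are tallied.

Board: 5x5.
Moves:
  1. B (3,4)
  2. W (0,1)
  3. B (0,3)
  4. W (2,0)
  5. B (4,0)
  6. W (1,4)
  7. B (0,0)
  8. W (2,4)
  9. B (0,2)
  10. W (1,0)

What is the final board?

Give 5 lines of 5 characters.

Move 1: B@(3,4) -> caps B=0 W=0
Move 2: W@(0,1) -> caps B=0 W=0
Move 3: B@(0,3) -> caps B=0 W=0
Move 4: W@(2,0) -> caps B=0 W=0
Move 5: B@(4,0) -> caps B=0 W=0
Move 6: W@(1,4) -> caps B=0 W=0
Move 7: B@(0,0) -> caps B=0 W=0
Move 8: W@(2,4) -> caps B=0 W=0
Move 9: B@(0,2) -> caps B=0 W=0
Move 10: W@(1,0) -> caps B=0 W=1

Answer: .WBB.
W...W
W...W
....B
B....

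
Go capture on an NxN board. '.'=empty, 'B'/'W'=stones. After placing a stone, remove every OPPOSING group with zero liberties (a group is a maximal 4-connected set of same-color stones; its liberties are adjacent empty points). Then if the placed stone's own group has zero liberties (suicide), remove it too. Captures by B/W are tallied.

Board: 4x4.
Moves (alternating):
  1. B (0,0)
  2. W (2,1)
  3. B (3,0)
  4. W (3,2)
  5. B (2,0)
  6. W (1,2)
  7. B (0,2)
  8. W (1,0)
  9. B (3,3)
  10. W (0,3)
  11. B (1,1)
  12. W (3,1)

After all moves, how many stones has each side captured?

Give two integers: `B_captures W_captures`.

Move 1: B@(0,0) -> caps B=0 W=0
Move 2: W@(2,1) -> caps B=0 W=0
Move 3: B@(3,0) -> caps B=0 W=0
Move 4: W@(3,2) -> caps B=0 W=0
Move 5: B@(2,0) -> caps B=0 W=0
Move 6: W@(1,2) -> caps B=0 W=0
Move 7: B@(0,2) -> caps B=0 W=0
Move 8: W@(1,0) -> caps B=0 W=0
Move 9: B@(3,3) -> caps B=0 W=0
Move 10: W@(0,3) -> caps B=0 W=0
Move 11: B@(1,1) -> caps B=1 W=0
Move 12: W@(3,1) -> caps B=1 W=0

Answer: 1 0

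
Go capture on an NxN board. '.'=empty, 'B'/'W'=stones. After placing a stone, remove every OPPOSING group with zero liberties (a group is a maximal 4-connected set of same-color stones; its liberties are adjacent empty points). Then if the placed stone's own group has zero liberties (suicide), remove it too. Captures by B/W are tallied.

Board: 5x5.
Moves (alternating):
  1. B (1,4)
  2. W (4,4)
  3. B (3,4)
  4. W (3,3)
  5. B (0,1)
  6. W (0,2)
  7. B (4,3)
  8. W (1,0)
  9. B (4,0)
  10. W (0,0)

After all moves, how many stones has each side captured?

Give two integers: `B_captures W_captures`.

Move 1: B@(1,4) -> caps B=0 W=0
Move 2: W@(4,4) -> caps B=0 W=0
Move 3: B@(3,4) -> caps B=0 W=0
Move 4: W@(3,3) -> caps B=0 W=0
Move 5: B@(0,1) -> caps B=0 W=0
Move 6: W@(0,2) -> caps B=0 W=0
Move 7: B@(4,3) -> caps B=1 W=0
Move 8: W@(1,0) -> caps B=1 W=0
Move 9: B@(4,0) -> caps B=1 W=0
Move 10: W@(0,0) -> caps B=1 W=0

Answer: 1 0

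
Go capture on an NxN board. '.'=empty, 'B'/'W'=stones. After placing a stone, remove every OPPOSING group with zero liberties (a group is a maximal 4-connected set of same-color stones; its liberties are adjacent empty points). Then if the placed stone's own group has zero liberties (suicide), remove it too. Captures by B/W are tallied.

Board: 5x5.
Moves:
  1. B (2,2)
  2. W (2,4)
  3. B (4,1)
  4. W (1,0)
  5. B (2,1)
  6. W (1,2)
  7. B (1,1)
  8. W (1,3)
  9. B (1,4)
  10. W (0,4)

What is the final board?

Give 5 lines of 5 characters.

Move 1: B@(2,2) -> caps B=0 W=0
Move 2: W@(2,4) -> caps B=0 W=0
Move 3: B@(4,1) -> caps B=0 W=0
Move 4: W@(1,0) -> caps B=0 W=0
Move 5: B@(2,1) -> caps B=0 W=0
Move 6: W@(1,2) -> caps B=0 W=0
Move 7: B@(1,1) -> caps B=0 W=0
Move 8: W@(1,3) -> caps B=0 W=0
Move 9: B@(1,4) -> caps B=0 W=0
Move 10: W@(0,4) -> caps B=0 W=1

Answer: ....W
WBWW.
.BB.W
.....
.B...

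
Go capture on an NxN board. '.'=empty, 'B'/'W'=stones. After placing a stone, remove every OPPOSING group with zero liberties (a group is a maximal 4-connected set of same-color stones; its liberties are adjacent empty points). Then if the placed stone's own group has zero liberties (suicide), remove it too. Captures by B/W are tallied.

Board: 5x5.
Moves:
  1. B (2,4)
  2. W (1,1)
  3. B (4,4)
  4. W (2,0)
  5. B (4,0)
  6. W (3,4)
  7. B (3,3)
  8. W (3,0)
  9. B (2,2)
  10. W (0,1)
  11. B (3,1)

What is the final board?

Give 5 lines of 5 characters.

Move 1: B@(2,4) -> caps B=0 W=0
Move 2: W@(1,1) -> caps B=0 W=0
Move 3: B@(4,4) -> caps B=0 W=0
Move 4: W@(2,0) -> caps B=0 W=0
Move 5: B@(4,0) -> caps B=0 W=0
Move 6: W@(3,4) -> caps B=0 W=0
Move 7: B@(3,3) -> caps B=1 W=0
Move 8: W@(3,0) -> caps B=1 W=0
Move 9: B@(2,2) -> caps B=1 W=0
Move 10: W@(0,1) -> caps B=1 W=0
Move 11: B@(3,1) -> caps B=1 W=0

Answer: .W...
.W...
W.B.B
WB.B.
B...B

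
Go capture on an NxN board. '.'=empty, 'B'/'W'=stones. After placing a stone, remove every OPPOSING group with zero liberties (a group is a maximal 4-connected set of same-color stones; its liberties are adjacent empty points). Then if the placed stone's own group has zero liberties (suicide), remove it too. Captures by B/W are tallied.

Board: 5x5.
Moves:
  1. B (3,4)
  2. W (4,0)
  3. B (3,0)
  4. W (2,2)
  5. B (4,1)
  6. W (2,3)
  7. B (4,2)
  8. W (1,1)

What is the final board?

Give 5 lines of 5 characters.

Answer: .....
.W...
..WW.
B...B
.BB..

Derivation:
Move 1: B@(3,4) -> caps B=0 W=0
Move 2: W@(4,0) -> caps B=0 W=0
Move 3: B@(3,0) -> caps B=0 W=0
Move 4: W@(2,2) -> caps B=0 W=0
Move 5: B@(4,1) -> caps B=1 W=0
Move 6: W@(2,3) -> caps B=1 W=0
Move 7: B@(4,2) -> caps B=1 W=0
Move 8: W@(1,1) -> caps B=1 W=0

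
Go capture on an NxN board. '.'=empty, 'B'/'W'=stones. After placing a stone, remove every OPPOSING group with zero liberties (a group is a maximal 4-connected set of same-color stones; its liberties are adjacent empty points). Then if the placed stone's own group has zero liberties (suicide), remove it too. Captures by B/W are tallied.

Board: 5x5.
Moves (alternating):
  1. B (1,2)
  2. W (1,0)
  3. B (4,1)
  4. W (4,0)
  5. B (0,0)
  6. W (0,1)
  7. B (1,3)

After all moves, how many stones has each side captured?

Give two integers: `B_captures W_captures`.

Move 1: B@(1,2) -> caps B=0 W=0
Move 2: W@(1,0) -> caps B=0 W=0
Move 3: B@(4,1) -> caps B=0 W=0
Move 4: W@(4,0) -> caps B=0 W=0
Move 5: B@(0,0) -> caps B=0 W=0
Move 6: W@(0,1) -> caps B=0 W=1
Move 7: B@(1,3) -> caps B=0 W=1

Answer: 0 1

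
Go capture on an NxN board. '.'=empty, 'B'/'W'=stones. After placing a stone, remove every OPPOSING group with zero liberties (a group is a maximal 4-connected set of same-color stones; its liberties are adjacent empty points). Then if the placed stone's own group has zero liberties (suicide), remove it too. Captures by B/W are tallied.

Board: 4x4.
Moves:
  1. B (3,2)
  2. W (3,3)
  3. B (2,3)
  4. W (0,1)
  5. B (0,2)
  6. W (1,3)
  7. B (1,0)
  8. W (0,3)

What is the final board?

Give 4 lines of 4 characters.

Answer: .WBW
B..W
...B
..B.

Derivation:
Move 1: B@(3,2) -> caps B=0 W=0
Move 2: W@(3,3) -> caps B=0 W=0
Move 3: B@(2,3) -> caps B=1 W=0
Move 4: W@(0,1) -> caps B=1 W=0
Move 5: B@(0,2) -> caps B=1 W=0
Move 6: W@(1,3) -> caps B=1 W=0
Move 7: B@(1,0) -> caps B=1 W=0
Move 8: W@(0,3) -> caps B=1 W=0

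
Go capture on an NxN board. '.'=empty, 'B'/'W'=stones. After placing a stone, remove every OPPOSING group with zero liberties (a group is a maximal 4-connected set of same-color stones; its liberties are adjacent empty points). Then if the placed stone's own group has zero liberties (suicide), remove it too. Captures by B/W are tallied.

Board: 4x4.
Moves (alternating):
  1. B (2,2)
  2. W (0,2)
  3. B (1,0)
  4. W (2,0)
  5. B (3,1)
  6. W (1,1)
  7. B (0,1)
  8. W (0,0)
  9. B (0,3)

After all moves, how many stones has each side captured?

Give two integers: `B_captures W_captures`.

Answer: 0 2

Derivation:
Move 1: B@(2,2) -> caps B=0 W=0
Move 2: W@(0,2) -> caps B=0 W=0
Move 3: B@(1,0) -> caps B=0 W=0
Move 4: W@(2,0) -> caps B=0 W=0
Move 5: B@(3,1) -> caps B=0 W=0
Move 6: W@(1,1) -> caps B=0 W=0
Move 7: B@(0,1) -> caps B=0 W=0
Move 8: W@(0,0) -> caps B=0 W=2
Move 9: B@(0,3) -> caps B=0 W=2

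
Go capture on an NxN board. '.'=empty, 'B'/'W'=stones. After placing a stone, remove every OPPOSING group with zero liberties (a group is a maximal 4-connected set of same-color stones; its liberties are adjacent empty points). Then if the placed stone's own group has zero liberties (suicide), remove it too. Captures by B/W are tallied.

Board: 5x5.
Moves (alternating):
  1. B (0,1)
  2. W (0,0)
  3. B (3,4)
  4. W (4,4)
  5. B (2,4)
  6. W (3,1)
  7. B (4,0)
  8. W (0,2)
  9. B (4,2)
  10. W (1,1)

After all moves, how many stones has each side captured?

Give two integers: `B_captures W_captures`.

Answer: 0 1

Derivation:
Move 1: B@(0,1) -> caps B=0 W=0
Move 2: W@(0,0) -> caps B=0 W=0
Move 3: B@(3,4) -> caps B=0 W=0
Move 4: W@(4,4) -> caps B=0 W=0
Move 5: B@(2,4) -> caps B=0 W=0
Move 6: W@(3,1) -> caps B=0 W=0
Move 7: B@(4,0) -> caps B=0 W=0
Move 8: W@(0,2) -> caps B=0 W=0
Move 9: B@(4,2) -> caps B=0 W=0
Move 10: W@(1,1) -> caps B=0 W=1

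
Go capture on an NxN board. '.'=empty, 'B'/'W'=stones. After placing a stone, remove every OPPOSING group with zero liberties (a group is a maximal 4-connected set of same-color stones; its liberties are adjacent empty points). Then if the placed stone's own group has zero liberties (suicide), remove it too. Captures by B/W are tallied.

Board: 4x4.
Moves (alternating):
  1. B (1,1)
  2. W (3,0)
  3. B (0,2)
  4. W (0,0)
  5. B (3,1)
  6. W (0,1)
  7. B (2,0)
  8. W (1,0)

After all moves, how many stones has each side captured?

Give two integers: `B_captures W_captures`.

Move 1: B@(1,1) -> caps B=0 W=0
Move 2: W@(3,0) -> caps B=0 W=0
Move 3: B@(0,2) -> caps B=0 W=0
Move 4: W@(0,0) -> caps B=0 W=0
Move 5: B@(3,1) -> caps B=0 W=0
Move 6: W@(0,1) -> caps B=0 W=0
Move 7: B@(2,0) -> caps B=1 W=0
Move 8: W@(1,0) -> caps B=1 W=0

Answer: 1 0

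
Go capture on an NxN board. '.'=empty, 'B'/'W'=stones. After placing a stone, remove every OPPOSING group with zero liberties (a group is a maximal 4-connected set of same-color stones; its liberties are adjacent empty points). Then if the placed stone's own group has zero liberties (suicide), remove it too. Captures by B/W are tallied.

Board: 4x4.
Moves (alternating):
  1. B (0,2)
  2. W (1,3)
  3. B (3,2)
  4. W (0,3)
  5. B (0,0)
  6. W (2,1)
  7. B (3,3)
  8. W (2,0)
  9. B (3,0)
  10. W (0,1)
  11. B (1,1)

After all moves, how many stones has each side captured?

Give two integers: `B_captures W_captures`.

Move 1: B@(0,2) -> caps B=0 W=0
Move 2: W@(1,3) -> caps B=0 W=0
Move 3: B@(3,2) -> caps B=0 W=0
Move 4: W@(0,3) -> caps B=0 W=0
Move 5: B@(0,0) -> caps B=0 W=0
Move 6: W@(2,1) -> caps B=0 W=0
Move 7: B@(3,3) -> caps B=0 W=0
Move 8: W@(2,0) -> caps B=0 W=0
Move 9: B@(3,0) -> caps B=0 W=0
Move 10: W@(0,1) -> caps B=0 W=0
Move 11: B@(1,1) -> caps B=1 W=0

Answer: 1 0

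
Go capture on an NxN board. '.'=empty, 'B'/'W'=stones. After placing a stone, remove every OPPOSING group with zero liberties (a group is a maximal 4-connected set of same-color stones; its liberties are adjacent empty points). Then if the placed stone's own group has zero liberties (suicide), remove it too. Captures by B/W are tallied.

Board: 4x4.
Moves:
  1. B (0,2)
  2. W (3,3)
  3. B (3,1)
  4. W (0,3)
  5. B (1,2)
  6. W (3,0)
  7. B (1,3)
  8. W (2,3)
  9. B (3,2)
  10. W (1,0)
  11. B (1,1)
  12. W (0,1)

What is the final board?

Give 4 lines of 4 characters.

Answer: .WB.
WBBB
...W
WBBW

Derivation:
Move 1: B@(0,2) -> caps B=0 W=0
Move 2: W@(3,3) -> caps B=0 W=0
Move 3: B@(3,1) -> caps B=0 W=0
Move 4: W@(0,3) -> caps B=0 W=0
Move 5: B@(1,2) -> caps B=0 W=0
Move 6: W@(3,0) -> caps B=0 W=0
Move 7: B@(1,3) -> caps B=1 W=0
Move 8: W@(2,3) -> caps B=1 W=0
Move 9: B@(3,2) -> caps B=1 W=0
Move 10: W@(1,0) -> caps B=1 W=0
Move 11: B@(1,1) -> caps B=1 W=0
Move 12: W@(0,1) -> caps B=1 W=0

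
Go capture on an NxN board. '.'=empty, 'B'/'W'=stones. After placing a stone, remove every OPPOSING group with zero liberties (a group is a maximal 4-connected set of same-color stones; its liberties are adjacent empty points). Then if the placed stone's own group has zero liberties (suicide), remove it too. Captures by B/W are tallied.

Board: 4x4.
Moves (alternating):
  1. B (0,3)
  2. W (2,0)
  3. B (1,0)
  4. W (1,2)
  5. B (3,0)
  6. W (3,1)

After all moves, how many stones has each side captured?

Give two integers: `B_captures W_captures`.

Move 1: B@(0,3) -> caps B=0 W=0
Move 2: W@(2,0) -> caps B=0 W=0
Move 3: B@(1,0) -> caps B=0 W=0
Move 4: W@(1,2) -> caps B=0 W=0
Move 5: B@(3,0) -> caps B=0 W=0
Move 6: W@(3,1) -> caps B=0 W=1

Answer: 0 1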